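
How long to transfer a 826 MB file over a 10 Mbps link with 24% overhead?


Effective throughput = 10 * (1 - 24/100) = 7.6 Mbps
File size in Mb = 826 * 8 = 6608 Mb
Time = 6608 / 7.6
Time = 869.4737 seconds


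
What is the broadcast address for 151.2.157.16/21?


Network: 151.2.152.0/21
Host bits = 11
Set all host bits to 1:
Broadcast: 151.2.159.255


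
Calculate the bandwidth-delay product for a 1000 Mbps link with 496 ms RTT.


BDP = bandwidth * RTT
= 1000 Mbps * 496 ms
= 1000 * 1e6 * 496 / 1000 bits
= 496000000 bits
= 62000000 bytes
= 60546.875 KB
BDP = 496000000 bits (62000000 bytes)


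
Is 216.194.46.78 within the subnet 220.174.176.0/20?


Subnet network: 220.174.176.0
Test IP AND mask: 216.194.32.0
No, 216.194.46.78 is not in 220.174.176.0/20


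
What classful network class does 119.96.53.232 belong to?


First octet: 119
Binary: 01110111
0xxxxxxx -> Class A (1-126)
Class A, default mask 255.0.0.0 (/8)


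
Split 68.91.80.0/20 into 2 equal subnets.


New prefix = 20 + 1 = 21
Each subnet has 2048 addresses
  68.91.80.0/21
  68.91.88.0/21
Subnets: 68.91.80.0/21, 68.91.88.0/21


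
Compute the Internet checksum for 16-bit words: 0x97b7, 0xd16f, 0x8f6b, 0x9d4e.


Sum all words (with carry folding):
+ 0x97b7 = 0x97b7
+ 0xd16f = 0x6927
+ 0x8f6b = 0xf892
+ 0x9d4e = 0x95e1
One's complement: ~0x95e1
Checksum = 0x6a1e


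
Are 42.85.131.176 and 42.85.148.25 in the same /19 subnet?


Mask: 255.255.224.0
42.85.131.176 AND mask = 42.85.128.0
42.85.148.25 AND mask = 42.85.128.0
Yes, same subnet (42.85.128.0)


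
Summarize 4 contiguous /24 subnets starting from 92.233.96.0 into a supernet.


Original prefix: /24
Number of subnets: 4 = 2^2
New prefix = 24 - 2 = 22
Supernet: 92.233.96.0/22


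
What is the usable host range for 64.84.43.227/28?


Network: 64.84.43.224
Broadcast: 64.84.43.239
First usable = network + 1
Last usable = broadcast - 1
Range: 64.84.43.225 to 64.84.43.238


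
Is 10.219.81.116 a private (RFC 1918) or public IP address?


RFC 1918 private ranges:
  10.0.0.0/8 (10.0.0.0 - 10.255.255.255)
  172.16.0.0/12 (172.16.0.0 - 172.31.255.255)
  192.168.0.0/16 (192.168.0.0 - 192.168.255.255)
Private (in 10.0.0.0/8)


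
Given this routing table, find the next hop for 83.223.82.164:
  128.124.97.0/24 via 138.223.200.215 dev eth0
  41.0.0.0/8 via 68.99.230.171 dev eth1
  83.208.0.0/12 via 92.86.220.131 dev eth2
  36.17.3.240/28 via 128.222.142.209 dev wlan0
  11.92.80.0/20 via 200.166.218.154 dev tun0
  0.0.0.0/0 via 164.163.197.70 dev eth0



Longest prefix match for 83.223.82.164:
  /24 128.124.97.0: no
  /8 41.0.0.0: no
  /12 83.208.0.0: MATCH
  /28 36.17.3.240: no
  /20 11.92.80.0: no
  /0 0.0.0.0: MATCH
Selected: next-hop 92.86.220.131 via eth2 (matched /12)


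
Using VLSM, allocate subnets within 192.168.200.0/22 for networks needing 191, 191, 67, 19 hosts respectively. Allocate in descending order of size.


191 hosts -> /24 (254 usable): 192.168.200.0/24
191 hosts -> /24 (254 usable): 192.168.201.0/24
67 hosts -> /25 (126 usable): 192.168.202.0/25
19 hosts -> /27 (30 usable): 192.168.202.128/27
Allocation: 192.168.200.0/24 (191 hosts, 254 usable); 192.168.201.0/24 (191 hosts, 254 usable); 192.168.202.0/25 (67 hosts, 126 usable); 192.168.202.128/27 (19 hosts, 30 usable)


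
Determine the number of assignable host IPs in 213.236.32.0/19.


Host bits = 32 - 19 = 13
Total addresses = 2^13 = 8192
Usable = total - 2 (network and broadcast)
Usable hosts: 8190


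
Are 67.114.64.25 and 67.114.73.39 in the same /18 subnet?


Mask: 255.255.192.0
67.114.64.25 AND mask = 67.114.64.0
67.114.73.39 AND mask = 67.114.64.0
Yes, same subnet (67.114.64.0)


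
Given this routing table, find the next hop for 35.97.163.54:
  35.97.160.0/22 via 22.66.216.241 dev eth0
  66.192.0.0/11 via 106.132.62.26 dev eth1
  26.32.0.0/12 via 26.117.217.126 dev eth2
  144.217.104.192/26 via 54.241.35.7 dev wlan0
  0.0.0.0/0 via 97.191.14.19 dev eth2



Longest prefix match for 35.97.163.54:
  /22 35.97.160.0: MATCH
  /11 66.192.0.0: no
  /12 26.32.0.0: no
  /26 144.217.104.192: no
  /0 0.0.0.0: MATCH
Selected: next-hop 22.66.216.241 via eth0 (matched /22)


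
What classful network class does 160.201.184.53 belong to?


First octet: 160
Binary: 10100000
10xxxxxx -> Class B (128-191)
Class B, default mask 255.255.0.0 (/16)


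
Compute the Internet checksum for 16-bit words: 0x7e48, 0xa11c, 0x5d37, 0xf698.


Sum all words (with carry folding):
+ 0x7e48 = 0x7e48
+ 0xa11c = 0x1f65
+ 0x5d37 = 0x7c9c
+ 0xf698 = 0x7335
One's complement: ~0x7335
Checksum = 0x8cca


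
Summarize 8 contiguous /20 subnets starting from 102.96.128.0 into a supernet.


Original prefix: /20
Number of subnets: 8 = 2^3
New prefix = 20 - 3 = 17
Supernet: 102.96.128.0/17


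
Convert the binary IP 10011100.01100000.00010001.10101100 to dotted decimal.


10011100 = 156
01100000 = 96
00010001 = 17
10101100 = 172
IP: 156.96.17.172


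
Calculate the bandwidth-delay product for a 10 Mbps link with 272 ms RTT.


BDP = bandwidth * RTT
= 10 Mbps * 272 ms
= 10 * 1e6 * 272 / 1000 bits
= 2720000 bits
= 340000 bytes
= 332.0312 KB
BDP = 2720000 bits (340000 bytes)


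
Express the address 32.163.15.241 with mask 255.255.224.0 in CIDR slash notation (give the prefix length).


Binary: 11111111.11111111.11100000.00000000
Count leading 1s
Prefix: /19


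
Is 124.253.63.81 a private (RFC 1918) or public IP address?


RFC 1918 private ranges:
  10.0.0.0/8 (10.0.0.0 - 10.255.255.255)
  172.16.0.0/12 (172.16.0.0 - 172.31.255.255)
  192.168.0.0/16 (192.168.0.0 - 192.168.255.255)
Public (not in any RFC 1918 range)


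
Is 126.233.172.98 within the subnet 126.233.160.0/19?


Subnet network: 126.233.160.0
Test IP AND mask: 126.233.160.0
Yes, 126.233.172.98 is in 126.233.160.0/19


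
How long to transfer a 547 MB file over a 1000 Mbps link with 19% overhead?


Effective throughput = 1000 * (1 - 19/100) = 810 Mbps
File size in Mb = 547 * 8 = 4376 Mb
Time = 4376 / 810
Time = 5.4025 seconds


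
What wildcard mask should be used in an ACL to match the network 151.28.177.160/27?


Subnet mask: 255.255.255.224
Wildcard = 255.255.255.255 - subnet mask
255 - 255 = 0
255 - 255 = 0
255 - 255 = 0
255 - 224 = 31
Wildcard: 0.0.0.31


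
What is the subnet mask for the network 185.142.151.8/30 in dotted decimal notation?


/30 means 30 network bits, 2 host bits
Binary: 11111111111111111111111111111100
Mask: 255.255.255.252


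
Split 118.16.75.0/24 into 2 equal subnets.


New prefix = 24 + 1 = 25
Each subnet has 128 addresses
  118.16.75.0/25
  118.16.75.128/25
Subnets: 118.16.75.0/25, 118.16.75.128/25


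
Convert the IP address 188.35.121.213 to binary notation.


188 = 10111100
35 = 00100011
121 = 01111001
213 = 11010101
Binary: 10111100.00100011.01111001.11010101


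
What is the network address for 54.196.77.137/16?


IP:   00110110.11000100.01001101.10001001
Mask: 11111111.11111111.00000000.00000000
AND operation:
Net:  00110110.11000100.00000000.00000000
Network: 54.196.0.0/16


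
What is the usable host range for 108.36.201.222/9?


Network: 108.0.0.0
Broadcast: 108.127.255.255
First usable = network + 1
Last usable = broadcast - 1
Range: 108.0.0.1 to 108.127.255.254


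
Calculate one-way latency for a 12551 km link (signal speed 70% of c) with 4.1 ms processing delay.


Speed = 0.7 * 3e5 km/s = 210000 km/s
Propagation delay = 12551 / 210000 = 0.0598 s = 59.7667 ms
Processing delay = 4.1 ms
Total one-way latency = 63.8667 ms


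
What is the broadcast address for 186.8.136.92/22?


Network: 186.8.136.0/22
Host bits = 10
Set all host bits to 1:
Broadcast: 186.8.139.255


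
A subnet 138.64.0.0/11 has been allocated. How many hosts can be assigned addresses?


Host bits = 32 - 11 = 21
Total addresses = 2^21 = 2097152
Usable = total - 2 (network and broadcast)
Usable hosts: 2097150


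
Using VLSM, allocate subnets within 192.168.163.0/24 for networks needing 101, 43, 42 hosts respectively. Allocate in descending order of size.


101 hosts -> /25 (126 usable): 192.168.163.0/25
43 hosts -> /26 (62 usable): 192.168.163.128/26
42 hosts -> /26 (62 usable): 192.168.163.192/26
Allocation: 192.168.163.0/25 (101 hosts, 126 usable); 192.168.163.128/26 (43 hosts, 62 usable); 192.168.163.192/26 (42 hosts, 62 usable)


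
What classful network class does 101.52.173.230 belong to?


First octet: 101
Binary: 01100101
0xxxxxxx -> Class A (1-126)
Class A, default mask 255.0.0.0 (/8)


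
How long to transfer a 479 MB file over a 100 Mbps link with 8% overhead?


Effective throughput = 100 * (1 - 8/100) = 92 Mbps
File size in Mb = 479 * 8 = 3832 Mb
Time = 3832 / 92
Time = 41.6522 seconds


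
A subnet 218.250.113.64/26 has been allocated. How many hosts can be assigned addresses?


Host bits = 32 - 26 = 6
Total addresses = 2^6 = 64
Usable = total - 2 (network and broadcast)
Usable hosts: 62


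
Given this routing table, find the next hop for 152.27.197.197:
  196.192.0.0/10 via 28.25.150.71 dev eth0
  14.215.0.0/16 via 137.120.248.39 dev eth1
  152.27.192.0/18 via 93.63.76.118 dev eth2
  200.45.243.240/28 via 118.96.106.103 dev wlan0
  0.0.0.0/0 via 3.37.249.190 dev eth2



Longest prefix match for 152.27.197.197:
  /10 196.192.0.0: no
  /16 14.215.0.0: no
  /18 152.27.192.0: MATCH
  /28 200.45.243.240: no
  /0 0.0.0.0: MATCH
Selected: next-hop 93.63.76.118 via eth2 (matched /18)


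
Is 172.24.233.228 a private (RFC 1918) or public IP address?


RFC 1918 private ranges:
  10.0.0.0/8 (10.0.0.0 - 10.255.255.255)
  172.16.0.0/12 (172.16.0.0 - 172.31.255.255)
  192.168.0.0/16 (192.168.0.0 - 192.168.255.255)
Private (in 172.16.0.0/12)


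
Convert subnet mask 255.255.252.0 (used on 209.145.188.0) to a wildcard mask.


Subnet mask: 255.255.252.0
Wildcard = 255.255.255.255 - subnet mask
255 - 255 = 0
255 - 255 = 0
255 - 252 = 3
255 - 0 = 255
Wildcard: 0.0.3.255


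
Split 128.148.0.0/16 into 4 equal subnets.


New prefix = 16 + 2 = 18
Each subnet has 16384 addresses
  128.148.0.0/18
  128.148.64.0/18
  128.148.128.0/18
  128.148.192.0/18
Subnets: 128.148.0.0/18, 128.148.64.0/18, 128.148.128.0/18, 128.148.192.0/18


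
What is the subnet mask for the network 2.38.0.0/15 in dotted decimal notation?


/15 means 15 network bits, 17 host bits
Binary: 11111111111111100000000000000000
Mask: 255.254.0.0


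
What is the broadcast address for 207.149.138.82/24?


Network: 207.149.138.0/24
Host bits = 8
Set all host bits to 1:
Broadcast: 207.149.138.255


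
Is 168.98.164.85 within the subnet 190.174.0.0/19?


Subnet network: 190.174.0.0
Test IP AND mask: 168.98.160.0
No, 168.98.164.85 is not in 190.174.0.0/19


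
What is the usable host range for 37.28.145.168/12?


Network: 37.16.0.0
Broadcast: 37.31.255.255
First usable = network + 1
Last usable = broadcast - 1
Range: 37.16.0.1 to 37.31.255.254


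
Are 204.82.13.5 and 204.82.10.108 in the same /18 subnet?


Mask: 255.255.192.0
204.82.13.5 AND mask = 204.82.0.0
204.82.10.108 AND mask = 204.82.0.0
Yes, same subnet (204.82.0.0)


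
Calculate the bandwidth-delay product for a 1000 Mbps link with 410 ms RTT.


BDP = bandwidth * RTT
= 1000 Mbps * 410 ms
= 1000 * 1e6 * 410 / 1000 bits
= 410000000 bits
= 51250000 bytes
= 50048.8281 KB
BDP = 410000000 bits (51250000 bytes)


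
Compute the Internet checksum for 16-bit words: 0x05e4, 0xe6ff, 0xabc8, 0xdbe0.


Sum all words (with carry folding):
+ 0x05e4 = 0x05e4
+ 0xe6ff = 0xece3
+ 0xabc8 = 0x98ac
+ 0xdbe0 = 0x748d
One's complement: ~0x748d
Checksum = 0x8b72


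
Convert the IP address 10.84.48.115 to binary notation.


10 = 00001010
84 = 01010100
48 = 00110000
115 = 01110011
Binary: 00001010.01010100.00110000.01110011


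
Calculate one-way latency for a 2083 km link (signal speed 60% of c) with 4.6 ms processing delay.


Speed = 0.6 * 3e5 km/s = 180000 km/s
Propagation delay = 2083 / 180000 = 0.0116 s = 11.5722 ms
Processing delay = 4.6 ms
Total one-way latency = 16.1722 ms


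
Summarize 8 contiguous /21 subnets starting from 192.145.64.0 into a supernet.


Original prefix: /21
Number of subnets: 8 = 2^3
New prefix = 21 - 3 = 18
Supernet: 192.145.64.0/18


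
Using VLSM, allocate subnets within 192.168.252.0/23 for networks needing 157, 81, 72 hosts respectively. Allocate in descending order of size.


157 hosts -> /24 (254 usable): 192.168.252.0/24
81 hosts -> /25 (126 usable): 192.168.253.0/25
72 hosts -> /25 (126 usable): 192.168.253.128/25
Allocation: 192.168.252.0/24 (157 hosts, 254 usable); 192.168.253.0/25 (81 hosts, 126 usable); 192.168.253.128/25 (72 hosts, 126 usable)


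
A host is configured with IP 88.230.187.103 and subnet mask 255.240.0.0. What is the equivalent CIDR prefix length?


Binary: 11111111.11110000.00000000.00000000
Count leading 1s
Prefix: /12


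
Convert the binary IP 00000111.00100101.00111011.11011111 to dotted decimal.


00000111 = 7
00100101 = 37
00111011 = 59
11011111 = 223
IP: 7.37.59.223


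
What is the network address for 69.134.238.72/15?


IP:   01000101.10000110.11101110.01001000
Mask: 11111111.11111110.00000000.00000000
AND operation:
Net:  01000101.10000110.00000000.00000000
Network: 69.134.0.0/15


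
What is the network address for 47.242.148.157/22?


IP:   00101111.11110010.10010100.10011101
Mask: 11111111.11111111.11111100.00000000
AND operation:
Net:  00101111.11110010.10010100.00000000
Network: 47.242.148.0/22


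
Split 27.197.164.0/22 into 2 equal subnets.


New prefix = 22 + 1 = 23
Each subnet has 512 addresses
  27.197.164.0/23
  27.197.166.0/23
Subnets: 27.197.164.0/23, 27.197.166.0/23


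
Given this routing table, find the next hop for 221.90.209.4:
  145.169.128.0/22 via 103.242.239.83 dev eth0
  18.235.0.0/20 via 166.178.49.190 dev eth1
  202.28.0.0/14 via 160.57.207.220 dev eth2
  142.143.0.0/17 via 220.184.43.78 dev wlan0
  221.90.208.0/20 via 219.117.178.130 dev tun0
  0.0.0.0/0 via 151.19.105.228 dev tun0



Longest prefix match for 221.90.209.4:
  /22 145.169.128.0: no
  /20 18.235.0.0: no
  /14 202.28.0.0: no
  /17 142.143.0.0: no
  /20 221.90.208.0: MATCH
  /0 0.0.0.0: MATCH
Selected: next-hop 219.117.178.130 via tun0 (matched /20)


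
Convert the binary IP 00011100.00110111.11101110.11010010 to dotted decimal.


00011100 = 28
00110111 = 55
11101110 = 238
11010010 = 210
IP: 28.55.238.210


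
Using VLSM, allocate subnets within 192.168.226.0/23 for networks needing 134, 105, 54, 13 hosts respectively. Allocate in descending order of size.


134 hosts -> /24 (254 usable): 192.168.226.0/24
105 hosts -> /25 (126 usable): 192.168.227.0/25
54 hosts -> /26 (62 usable): 192.168.227.128/26
13 hosts -> /28 (14 usable): 192.168.227.192/28
Allocation: 192.168.226.0/24 (134 hosts, 254 usable); 192.168.227.0/25 (105 hosts, 126 usable); 192.168.227.128/26 (54 hosts, 62 usable); 192.168.227.192/28 (13 hosts, 14 usable)


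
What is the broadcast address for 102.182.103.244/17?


Network: 102.182.0.0/17
Host bits = 15
Set all host bits to 1:
Broadcast: 102.182.127.255


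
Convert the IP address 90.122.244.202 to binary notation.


90 = 01011010
122 = 01111010
244 = 11110100
202 = 11001010
Binary: 01011010.01111010.11110100.11001010


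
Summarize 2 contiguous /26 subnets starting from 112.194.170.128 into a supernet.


Original prefix: /26
Number of subnets: 2 = 2^1
New prefix = 26 - 1 = 25
Supernet: 112.194.170.128/25


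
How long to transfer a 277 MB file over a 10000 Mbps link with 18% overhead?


Effective throughput = 10000 * (1 - 18/100) = 8200 Mbps
File size in Mb = 277 * 8 = 2216 Mb
Time = 2216 / 8200
Time = 0.2702 seconds


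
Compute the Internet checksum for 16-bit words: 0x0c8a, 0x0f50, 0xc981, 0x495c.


Sum all words (with carry folding):
+ 0x0c8a = 0x0c8a
+ 0x0f50 = 0x1bda
+ 0xc981 = 0xe55b
+ 0x495c = 0x2eb8
One's complement: ~0x2eb8
Checksum = 0xd147


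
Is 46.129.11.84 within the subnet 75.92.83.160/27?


Subnet network: 75.92.83.160
Test IP AND mask: 46.129.11.64
No, 46.129.11.84 is not in 75.92.83.160/27


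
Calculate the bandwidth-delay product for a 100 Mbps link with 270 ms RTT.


BDP = bandwidth * RTT
= 100 Mbps * 270 ms
= 100 * 1e6 * 270 / 1000 bits
= 27000000 bits
= 3375000 bytes
= 3295.8984 KB
BDP = 27000000 bits (3375000 bytes)


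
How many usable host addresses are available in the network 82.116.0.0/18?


Host bits = 32 - 18 = 14
Total addresses = 2^14 = 16384
Usable = total - 2 (network and broadcast)
Usable hosts: 16382


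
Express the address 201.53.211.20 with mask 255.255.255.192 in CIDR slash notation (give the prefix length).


Binary: 11111111.11111111.11111111.11000000
Count leading 1s
Prefix: /26


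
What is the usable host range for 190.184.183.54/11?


Network: 190.160.0.0
Broadcast: 190.191.255.255
First usable = network + 1
Last usable = broadcast - 1
Range: 190.160.0.1 to 190.191.255.254


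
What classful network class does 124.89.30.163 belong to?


First octet: 124
Binary: 01111100
0xxxxxxx -> Class A (1-126)
Class A, default mask 255.0.0.0 (/8)


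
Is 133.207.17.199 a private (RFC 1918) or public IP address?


RFC 1918 private ranges:
  10.0.0.0/8 (10.0.0.0 - 10.255.255.255)
  172.16.0.0/12 (172.16.0.0 - 172.31.255.255)
  192.168.0.0/16 (192.168.0.0 - 192.168.255.255)
Public (not in any RFC 1918 range)


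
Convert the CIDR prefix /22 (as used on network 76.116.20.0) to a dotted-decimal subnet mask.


/22 means 22 network bits, 10 host bits
Binary: 11111111111111111111110000000000
Mask: 255.255.252.0


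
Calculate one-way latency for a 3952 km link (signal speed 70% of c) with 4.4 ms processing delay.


Speed = 0.7 * 3e5 km/s = 210000 km/s
Propagation delay = 3952 / 210000 = 0.0188 s = 18.819 ms
Processing delay = 4.4 ms
Total one-way latency = 23.219 ms


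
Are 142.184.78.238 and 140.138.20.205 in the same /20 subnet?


Mask: 255.255.240.0
142.184.78.238 AND mask = 142.184.64.0
140.138.20.205 AND mask = 140.138.16.0
No, different subnets (142.184.64.0 vs 140.138.16.0)


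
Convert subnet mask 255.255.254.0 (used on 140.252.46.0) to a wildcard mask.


Subnet mask: 255.255.254.0
Wildcard = 255.255.255.255 - subnet mask
255 - 255 = 0
255 - 255 = 0
255 - 254 = 1
255 - 0 = 255
Wildcard: 0.0.1.255


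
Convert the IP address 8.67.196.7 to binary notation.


8 = 00001000
67 = 01000011
196 = 11000100
7 = 00000111
Binary: 00001000.01000011.11000100.00000111


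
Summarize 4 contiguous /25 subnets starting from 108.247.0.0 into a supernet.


Original prefix: /25
Number of subnets: 4 = 2^2
New prefix = 25 - 2 = 23
Supernet: 108.247.0.0/23


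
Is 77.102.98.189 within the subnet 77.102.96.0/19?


Subnet network: 77.102.96.0
Test IP AND mask: 77.102.96.0
Yes, 77.102.98.189 is in 77.102.96.0/19


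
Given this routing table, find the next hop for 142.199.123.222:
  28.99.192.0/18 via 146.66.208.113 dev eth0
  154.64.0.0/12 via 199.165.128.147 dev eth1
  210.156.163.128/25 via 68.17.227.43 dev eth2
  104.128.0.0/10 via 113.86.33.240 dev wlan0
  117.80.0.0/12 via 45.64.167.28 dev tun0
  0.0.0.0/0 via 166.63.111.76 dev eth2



Longest prefix match for 142.199.123.222:
  /18 28.99.192.0: no
  /12 154.64.0.0: no
  /25 210.156.163.128: no
  /10 104.128.0.0: no
  /12 117.80.0.0: no
  /0 0.0.0.0: MATCH
Selected: next-hop 166.63.111.76 via eth2 (matched /0)


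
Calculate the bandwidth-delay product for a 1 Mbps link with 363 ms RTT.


BDP = bandwidth * RTT
= 1 Mbps * 363 ms
= 1 * 1e6 * 363 / 1000 bits
= 363000 bits
= 45375 bytes
= 44.3115 KB
BDP = 363000 bits (45375 bytes)


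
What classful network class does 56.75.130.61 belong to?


First octet: 56
Binary: 00111000
0xxxxxxx -> Class A (1-126)
Class A, default mask 255.0.0.0 (/8)


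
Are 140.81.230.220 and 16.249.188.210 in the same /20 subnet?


Mask: 255.255.240.0
140.81.230.220 AND mask = 140.81.224.0
16.249.188.210 AND mask = 16.249.176.0
No, different subnets (140.81.224.0 vs 16.249.176.0)


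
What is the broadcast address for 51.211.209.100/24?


Network: 51.211.209.0/24
Host bits = 8
Set all host bits to 1:
Broadcast: 51.211.209.255


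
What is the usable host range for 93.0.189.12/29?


Network: 93.0.189.8
Broadcast: 93.0.189.15
First usable = network + 1
Last usable = broadcast - 1
Range: 93.0.189.9 to 93.0.189.14


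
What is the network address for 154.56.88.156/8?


IP:   10011010.00111000.01011000.10011100
Mask: 11111111.00000000.00000000.00000000
AND operation:
Net:  10011010.00000000.00000000.00000000
Network: 154.0.0.0/8


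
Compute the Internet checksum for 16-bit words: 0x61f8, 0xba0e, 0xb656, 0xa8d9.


Sum all words (with carry folding):
+ 0x61f8 = 0x61f8
+ 0xba0e = 0x1c07
+ 0xb656 = 0xd25d
+ 0xa8d9 = 0x7b37
One's complement: ~0x7b37
Checksum = 0x84c8


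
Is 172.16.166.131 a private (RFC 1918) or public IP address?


RFC 1918 private ranges:
  10.0.0.0/8 (10.0.0.0 - 10.255.255.255)
  172.16.0.0/12 (172.16.0.0 - 172.31.255.255)
  192.168.0.0/16 (192.168.0.0 - 192.168.255.255)
Private (in 172.16.0.0/12)


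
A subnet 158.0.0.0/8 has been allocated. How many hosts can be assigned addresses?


Host bits = 32 - 8 = 24
Total addresses = 2^24 = 16777216
Usable = total - 2 (network and broadcast)
Usable hosts: 16777214


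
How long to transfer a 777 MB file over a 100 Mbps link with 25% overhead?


Effective throughput = 100 * (1 - 25/100) = 75 Mbps
File size in Mb = 777 * 8 = 6216 Mb
Time = 6216 / 75
Time = 82.88 seconds


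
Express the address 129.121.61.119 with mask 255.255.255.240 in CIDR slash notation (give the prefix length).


Binary: 11111111.11111111.11111111.11110000
Count leading 1s
Prefix: /28


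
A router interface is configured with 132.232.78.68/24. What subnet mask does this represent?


/24 means 24 network bits, 8 host bits
Binary: 11111111111111111111111100000000
Mask: 255.255.255.0


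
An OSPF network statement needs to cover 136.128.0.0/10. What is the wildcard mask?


Subnet mask: 255.192.0.0
Wildcard = 255.255.255.255 - subnet mask
255 - 255 = 0
255 - 192 = 63
255 - 0 = 255
255 - 0 = 255
Wildcard: 0.63.255.255


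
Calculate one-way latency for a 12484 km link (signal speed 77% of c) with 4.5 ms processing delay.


Speed = 0.77 * 3e5 km/s = 231000 km/s
Propagation delay = 12484 / 231000 = 0.054 s = 54.0433 ms
Processing delay = 4.5 ms
Total one-way latency = 58.5433 ms


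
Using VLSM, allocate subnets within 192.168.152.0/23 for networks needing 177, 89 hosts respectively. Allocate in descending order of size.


177 hosts -> /24 (254 usable): 192.168.152.0/24
89 hosts -> /25 (126 usable): 192.168.153.0/25
Allocation: 192.168.152.0/24 (177 hosts, 254 usable); 192.168.153.0/25 (89 hosts, 126 usable)


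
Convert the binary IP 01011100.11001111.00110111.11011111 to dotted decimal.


01011100 = 92
11001111 = 207
00110111 = 55
11011111 = 223
IP: 92.207.55.223


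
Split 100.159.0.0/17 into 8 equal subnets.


New prefix = 17 + 3 = 20
Each subnet has 4096 addresses
  100.159.0.0/20
  100.159.16.0/20
  100.159.32.0/20
  100.159.48.0/20
  100.159.64.0/20
  100.159.80.0/20
  100.159.96.0/20
  100.159.112.0/20
Subnets: 100.159.0.0/20, 100.159.16.0/20, 100.159.32.0/20, 100.159.48.0/20, 100.159.64.0/20, 100.159.80.0/20, 100.159.96.0/20, 100.159.112.0/20


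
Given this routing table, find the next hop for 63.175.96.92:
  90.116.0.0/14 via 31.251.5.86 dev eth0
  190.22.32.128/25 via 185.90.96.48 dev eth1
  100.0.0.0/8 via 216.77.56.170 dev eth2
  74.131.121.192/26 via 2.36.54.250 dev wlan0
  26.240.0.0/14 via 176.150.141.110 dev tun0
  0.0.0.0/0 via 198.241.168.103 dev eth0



Longest prefix match for 63.175.96.92:
  /14 90.116.0.0: no
  /25 190.22.32.128: no
  /8 100.0.0.0: no
  /26 74.131.121.192: no
  /14 26.240.0.0: no
  /0 0.0.0.0: MATCH
Selected: next-hop 198.241.168.103 via eth0 (matched /0)


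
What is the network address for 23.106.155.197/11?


IP:   00010111.01101010.10011011.11000101
Mask: 11111111.11100000.00000000.00000000
AND operation:
Net:  00010111.01100000.00000000.00000000
Network: 23.96.0.0/11


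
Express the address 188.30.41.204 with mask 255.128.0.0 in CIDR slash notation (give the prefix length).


Binary: 11111111.10000000.00000000.00000000
Count leading 1s
Prefix: /9


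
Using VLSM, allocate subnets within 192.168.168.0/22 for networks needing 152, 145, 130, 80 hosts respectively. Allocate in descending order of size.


152 hosts -> /24 (254 usable): 192.168.168.0/24
145 hosts -> /24 (254 usable): 192.168.169.0/24
130 hosts -> /24 (254 usable): 192.168.170.0/24
80 hosts -> /25 (126 usable): 192.168.171.0/25
Allocation: 192.168.168.0/24 (152 hosts, 254 usable); 192.168.169.0/24 (145 hosts, 254 usable); 192.168.170.0/24 (130 hosts, 254 usable); 192.168.171.0/25 (80 hosts, 126 usable)


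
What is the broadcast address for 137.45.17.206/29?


Network: 137.45.17.200/29
Host bits = 3
Set all host bits to 1:
Broadcast: 137.45.17.207


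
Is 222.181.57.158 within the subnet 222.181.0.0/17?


Subnet network: 222.181.0.0
Test IP AND mask: 222.181.0.0
Yes, 222.181.57.158 is in 222.181.0.0/17


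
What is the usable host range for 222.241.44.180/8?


Network: 222.0.0.0
Broadcast: 222.255.255.255
First usable = network + 1
Last usable = broadcast - 1
Range: 222.0.0.1 to 222.255.255.254


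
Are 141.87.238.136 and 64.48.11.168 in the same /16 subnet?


Mask: 255.255.0.0
141.87.238.136 AND mask = 141.87.0.0
64.48.11.168 AND mask = 64.48.0.0
No, different subnets (141.87.0.0 vs 64.48.0.0)


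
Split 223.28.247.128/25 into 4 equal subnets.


New prefix = 25 + 2 = 27
Each subnet has 32 addresses
  223.28.247.128/27
  223.28.247.160/27
  223.28.247.192/27
  223.28.247.224/27
Subnets: 223.28.247.128/27, 223.28.247.160/27, 223.28.247.192/27, 223.28.247.224/27


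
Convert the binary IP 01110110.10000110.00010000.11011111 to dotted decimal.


01110110 = 118
10000110 = 134
00010000 = 16
11011111 = 223
IP: 118.134.16.223


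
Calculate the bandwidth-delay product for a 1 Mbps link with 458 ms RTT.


BDP = bandwidth * RTT
= 1 Mbps * 458 ms
= 1 * 1e6 * 458 / 1000 bits
= 458000 bits
= 57250 bytes
= 55.9082 KB
BDP = 458000 bits (57250 bytes)


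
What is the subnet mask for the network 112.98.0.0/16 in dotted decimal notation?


/16 means 16 network bits, 16 host bits
Binary: 11111111111111110000000000000000
Mask: 255.255.0.0


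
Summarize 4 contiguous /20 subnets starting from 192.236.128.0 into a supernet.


Original prefix: /20
Number of subnets: 4 = 2^2
New prefix = 20 - 2 = 18
Supernet: 192.236.128.0/18


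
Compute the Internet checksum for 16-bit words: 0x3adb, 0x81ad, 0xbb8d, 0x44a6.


Sum all words (with carry folding):
+ 0x3adb = 0x3adb
+ 0x81ad = 0xbc88
+ 0xbb8d = 0x7816
+ 0x44a6 = 0xbcbc
One's complement: ~0xbcbc
Checksum = 0x4343


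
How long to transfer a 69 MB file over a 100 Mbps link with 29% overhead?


Effective throughput = 100 * (1 - 29/100) = 71 Mbps
File size in Mb = 69 * 8 = 552 Mb
Time = 552 / 71
Time = 7.7746 seconds


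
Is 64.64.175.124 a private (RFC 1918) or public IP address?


RFC 1918 private ranges:
  10.0.0.0/8 (10.0.0.0 - 10.255.255.255)
  172.16.0.0/12 (172.16.0.0 - 172.31.255.255)
  192.168.0.0/16 (192.168.0.0 - 192.168.255.255)
Public (not in any RFC 1918 range)


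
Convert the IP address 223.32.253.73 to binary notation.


223 = 11011111
32 = 00100000
253 = 11111101
73 = 01001001
Binary: 11011111.00100000.11111101.01001001


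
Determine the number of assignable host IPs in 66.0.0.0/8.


Host bits = 32 - 8 = 24
Total addresses = 2^24 = 16777216
Usable = total - 2 (network and broadcast)
Usable hosts: 16777214


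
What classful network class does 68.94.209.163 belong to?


First octet: 68
Binary: 01000100
0xxxxxxx -> Class A (1-126)
Class A, default mask 255.0.0.0 (/8)


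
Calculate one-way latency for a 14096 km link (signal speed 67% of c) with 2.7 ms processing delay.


Speed = 0.67 * 3e5 km/s = 201000 km/s
Propagation delay = 14096 / 201000 = 0.0701 s = 70.1294 ms
Processing delay = 2.7 ms
Total one-way latency = 72.8294 ms


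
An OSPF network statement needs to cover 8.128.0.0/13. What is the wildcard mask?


Subnet mask: 255.248.0.0
Wildcard = 255.255.255.255 - subnet mask
255 - 255 = 0
255 - 248 = 7
255 - 0 = 255
255 - 0 = 255
Wildcard: 0.7.255.255


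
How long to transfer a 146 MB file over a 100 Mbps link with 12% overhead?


Effective throughput = 100 * (1 - 12/100) = 88 Mbps
File size in Mb = 146 * 8 = 1168 Mb
Time = 1168 / 88
Time = 13.2727 seconds


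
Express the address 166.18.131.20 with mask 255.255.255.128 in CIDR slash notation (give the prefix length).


Binary: 11111111.11111111.11111111.10000000
Count leading 1s
Prefix: /25


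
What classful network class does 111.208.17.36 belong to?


First octet: 111
Binary: 01101111
0xxxxxxx -> Class A (1-126)
Class A, default mask 255.0.0.0 (/8)


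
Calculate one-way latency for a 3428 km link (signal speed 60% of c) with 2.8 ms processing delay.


Speed = 0.6 * 3e5 km/s = 180000 km/s
Propagation delay = 3428 / 180000 = 0.019 s = 19.0444 ms
Processing delay = 2.8 ms
Total one-way latency = 21.8444 ms


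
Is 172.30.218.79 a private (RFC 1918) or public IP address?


RFC 1918 private ranges:
  10.0.0.0/8 (10.0.0.0 - 10.255.255.255)
  172.16.0.0/12 (172.16.0.0 - 172.31.255.255)
  192.168.0.0/16 (192.168.0.0 - 192.168.255.255)
Private (in 172.16.0.0/12)


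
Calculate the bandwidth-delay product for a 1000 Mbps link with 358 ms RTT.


BDP = bandwidth * RTT
= 1000 Mbps * 358 ms
= 1000 * 1e6 * 358 / 1000 bits
= 358000000 bits
= 44750000 bytes
= 43701.1719 KB
BDP = 358000000 bits (44750000 bytes)


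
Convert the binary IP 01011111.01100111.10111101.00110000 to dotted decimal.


01011111 = 95
01100111 = 103
10111101 = 189
00110000 = 48
IP: 95.103.189.48


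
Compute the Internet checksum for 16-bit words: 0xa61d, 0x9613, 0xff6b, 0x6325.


Sum all words (with carry folding):
+ 0xa61d = 0xa61d
+ 0x9613 = 0x3c31
+ 0xff6b = 0x3b9d
+ 0x6325 = 0x9ec2
One's complement: ~0x9ec2
Checksum = 0x613d


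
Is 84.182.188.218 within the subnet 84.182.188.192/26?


Subnet network: 84.182.188.192
Test IP AND mask: 84.182.188.192
Yes, 84.182.188.218 is in 84.182.188.192/26


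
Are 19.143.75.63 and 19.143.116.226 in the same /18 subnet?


Mask: 255.255.192.0
19.143.75.63 AND mask = 19.143.64.0
19.143.116.226 AND mask = 19.143.64.0
Yes, same subnet (19.143.64.0)


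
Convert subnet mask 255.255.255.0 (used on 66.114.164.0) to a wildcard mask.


Subnet mask: 255.255.255.0
Wildcard = 255.255.255.255 - subnet mask
255 - 255 = 0
255 - 255 = 0
255 - 255 = 0
255 - 0 = 255
Wildcard: 0.0.0.255


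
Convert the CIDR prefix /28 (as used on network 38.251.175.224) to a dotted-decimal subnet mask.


/28 means 28 network bits, 4 host bits
Binary: 11111111111111111111111111110000
Mask: 255.255.255.240


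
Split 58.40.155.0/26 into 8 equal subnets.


New prefix = 26 + 3 = 29
Each subnet has 8 addresses
  58.40.155.0/29
  58.40.155.8/29
  58.40.155.16/29
  58.40.155.24/29
  58.40.155.32/29
  58.40.155.40/29
  58.40.155.48/29
  58.40.155.56/29
Subnets: 58.40.155.0/29, 58.40.155.8/29, 58.40.155.16/29, 58.40.155.24/29, 58.40.155.32/29, 58.40.155.40/29, 58.40.155.48/29, 58.40.155.56/29


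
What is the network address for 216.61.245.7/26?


IP:   11011000.00111101.11110101.00000111
Mask: 11111111.11111111.11111111.11000000
AND operation:
Net:  11011000.00111101.11110101.00000000
Network: 216.61.245.0/26


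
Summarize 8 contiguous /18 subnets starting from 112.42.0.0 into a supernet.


Original prefix: /18
Number of subnets: 8 = 2^3
New prefix = 18 - 3 = 15
Supernet: 112.42.0.0/15


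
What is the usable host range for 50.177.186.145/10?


Network: 50.128.0.0
Broadcast: 50.191.255.255
First usable = network + 1
Last usable = broadcast - 1
Range: 50.128.0.1 to 50.191.255.254


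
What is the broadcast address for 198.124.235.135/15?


Network: 198.124.0.0/15
Host bits = 17
Set all host bits to 1:
Broadcast: 198.125.255.255


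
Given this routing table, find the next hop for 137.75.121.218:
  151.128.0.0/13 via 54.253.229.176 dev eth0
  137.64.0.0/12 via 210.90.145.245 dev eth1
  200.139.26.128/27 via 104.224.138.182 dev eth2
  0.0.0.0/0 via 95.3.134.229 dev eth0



Longest prefix match for 137.75.121.218:
  /13 151.128.0.0: no
  /12 137.64.0.0: MATCH
  /27 200.139.26.128: no
  /0 0.0.0.0: MATCH
Selected: next-hop 210.90.145.245 via eth1 (matched /12)


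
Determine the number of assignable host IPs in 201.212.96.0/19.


Host bits = 32 - 19 = 13
Total addresses = 2^13 = 8192
Usable = total - 2 (network and broadcast)
Usable hosts: 8190


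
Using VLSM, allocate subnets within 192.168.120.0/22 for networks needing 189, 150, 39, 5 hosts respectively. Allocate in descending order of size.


189 hosts -> /24 (254 usable): 192.168.120.0/24
150 hosts -> /24 (254 usable): 192.168.121.0/24
39 hosts -> /26 (62 usable): 192.168.122.0/26
5 hosts -> /29 (6 usable): 192.168.122.64/29
Allocation: 192.168.120.0/24 (189 hosts, 254 usable); 192.168.121.0/24 (150 hosts, 254 usable); 192.168.122.0/26 (39 hosts, 62 usable); 192.168.122.64/29 (5 hosts, 6 usable)


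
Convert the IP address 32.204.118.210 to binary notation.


32 = 00100000
204 = 11001100
118 = 01110110
210 = 11010010
Binary: 00100000.11001100.01110110.11010010


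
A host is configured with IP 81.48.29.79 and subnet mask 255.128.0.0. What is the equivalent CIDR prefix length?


Binary: 11111111.10000000.00000000.00000000
Count leading 1s
Prefix: /9


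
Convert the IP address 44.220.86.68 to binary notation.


44 = 00101100
220 = 11011100
86 = 01010110
68 = 01000100
Binary: 00101100.11011100.01010110.01000100


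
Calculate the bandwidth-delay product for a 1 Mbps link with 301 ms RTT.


BDP = bandwidth * RTT
= 1 Mbps * 301 ms
= 1 * 1e6 * 301 / 1000 bits
= 301000 bits
= 37625 bytes
= 36.7432 KB
BDP = 301000 bits (37625 bytes)


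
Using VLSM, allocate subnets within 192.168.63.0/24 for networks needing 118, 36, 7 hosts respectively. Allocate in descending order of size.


118 hosts -> /25 (126 usable): 192.168.63.0/25
36 hosts -> /26 (62 usable): 192.168.63.128/26
7 hosts -> /28 (14 usable): 192.168.63.192/28
Allocation: 192.168.63.0/25 (118 hosts, 126 usable); 192.168.63.128/26 (36 hosts, 62 usable); 192.168.63.192/28 (7 hosts, 14 usable)


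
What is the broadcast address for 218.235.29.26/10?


Network: 218.192.0.0/10
Host bits = 22
Set all host bits to 1:
Broadcast: 218.255.255.255


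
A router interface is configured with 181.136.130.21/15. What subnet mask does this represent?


/15 means 15 network bits, 17 host bits
Binary: 11111111111111100000000000000000
Mask: 255.254.0.0


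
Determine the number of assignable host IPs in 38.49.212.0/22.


Host bits = 32 - 22 = 10
Total addresses = 2^10 = 1024
Usable = total - 2 (network and broadcast)
Usable hosts: 1022


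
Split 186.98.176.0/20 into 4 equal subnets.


New prefix = 20 + 2 = 22
Each subnet has 1024 addresses
  186.98.176.0/22
  186.98.180.0/22
  186.98.184.0/22
  186.98.188.0/22
Subnets: 186.98.176.0/22, 186.98.180.0/22, 186.98.184.0/22, 186.98.188.0/22


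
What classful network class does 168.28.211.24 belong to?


First octet: 168
Binary: 10101000
10xxxxxx -> Class B (128-191)
Class B, default mask 255.255.0.0 (/16)


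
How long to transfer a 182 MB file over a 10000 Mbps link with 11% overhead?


Effective throughput = 10000 * (1 - 11/100) = 8900 Mbps
File size in Mb = 182 * 8 = 1456 Mb
Time = 1456 / 8900
Time = 0.1636 seconds


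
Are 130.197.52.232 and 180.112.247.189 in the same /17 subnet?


Mask: 255.255.128.0
130.197.52.232 AND mask = 130.197.0.0
180.112.247.189 AND mask = 180.112.128.0
No, different subnets (130.197.0.0 vs 180.112.128.0)


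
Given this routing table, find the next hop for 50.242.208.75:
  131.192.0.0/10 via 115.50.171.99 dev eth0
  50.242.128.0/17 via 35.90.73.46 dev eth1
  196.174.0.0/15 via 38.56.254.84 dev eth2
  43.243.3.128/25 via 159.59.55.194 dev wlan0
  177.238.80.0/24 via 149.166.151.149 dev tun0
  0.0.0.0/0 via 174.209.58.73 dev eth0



Longest prefix match for 50.242.208.75:
  /10 131.192.0.0: no
  /17 50.242.128.0: MATCH
  /15 196.174.0.0: no
  /25 43.243.3.128: no
  /24 177.238.80.0: no
  /0 0.0.0.0: MATCH
Selected: next-hop 35.90.73.46 via eth1 (matched /17)


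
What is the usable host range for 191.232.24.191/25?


Network: 191.232.24.128
Broadcast: 191.232.24.255
First usable = network + 1
Last usable = broadcast - 1
Range: 191.232.24.129 to 191.232.24.254


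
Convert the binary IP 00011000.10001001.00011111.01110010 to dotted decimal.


00011000 = 24
10001001 = 137
00011111 = 31
01110010 = 114
IP: 24.137.31.114


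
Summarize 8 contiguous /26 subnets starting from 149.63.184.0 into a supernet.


Original prefix: /26
Number of subnets: 8 = 2^3
New prefix = 26 - 3 = 23
Supernet: 149.63.184.0/23


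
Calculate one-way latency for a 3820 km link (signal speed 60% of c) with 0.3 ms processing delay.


Speed = 0.6 * 3e5 km/s = 180000 km/s
Propagation delay = 3820 / 180000 = 0.0212 s = 21.2222 ms
Processing delay = 0.3 ms
Total one-way latency = 21.5222 ms


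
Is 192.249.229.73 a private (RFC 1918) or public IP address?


RFC 1918 private ranges:
  10.0.0.0/8 (10.0.0.0 - 10.255.255.255)
  172.16.0.0/12 (172.16.0.0 - 172.31.255.255)
  192.168.0.0/16 (192.168.0.0 - 192.168.255.255)
Public (not in any RFC 1918 range)


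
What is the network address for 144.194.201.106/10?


IP:   10010000.11000010.11001001.01101010
Mask: 11111111.11000000.00000000.00000000
AND operation:
Net:  10010000.11000000.00000000.00000000
Network: 144.192.0.0/10


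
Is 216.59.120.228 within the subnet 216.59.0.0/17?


Subnet network: 216.59.0.0
Test IP AND mask: 216.59.0.0
Yes, 216.59.120.228 is in 216.59.0.0/17


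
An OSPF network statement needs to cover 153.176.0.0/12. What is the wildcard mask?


Subnet mask: 255.240.0.0
Wildcard = 255.255.255.255 - subnet mask
255 - 255 = 0
255 - 240 = 15
255 - 0 = 255
255 - 0 = 255
Wildcard: 0.15.255.255


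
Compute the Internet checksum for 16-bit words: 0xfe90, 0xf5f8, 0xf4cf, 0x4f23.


Sum all words (with carry folding):
+ 0xfe90 = 0xfe90
+ 0xf5f8 = 0xf489
+ 0xf4cf = 0xe959
+ 0x4f23 = 0x387d
One's complement: ~0x387d
Checksum = 0xc782


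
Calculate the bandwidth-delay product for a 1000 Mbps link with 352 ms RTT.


BDP = bandwidth * RTT
= 1000 Mbps * 352 ms
= 1000 * 1e6 * 352 / 1000 bits
= 352000000 bits
= 44000000 bytes
= 42968.75 KB
BDP = 352000000 bits (44000000 bytes)


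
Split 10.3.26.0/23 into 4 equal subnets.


New prefix = 23 + 2 = 25
Each subnet has 128 addresses
  10.3.26.0/25
  10.3.26.128/25
  10.3.27.0/25
  10.3.27.128/25
Subnets: 10.3.26.0/25, 10.3.26.128/25, 10.3.27.0/25, 10.3.27.128/25


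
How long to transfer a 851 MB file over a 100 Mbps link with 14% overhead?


Effective throughput = 100 * (1 - 14/100) = 86 Mbps
File size in Mb = 851 * 8 = 6808 Mb
Time = 6808 / 86
Time = 79.1628 seconds


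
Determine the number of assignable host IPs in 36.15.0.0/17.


Host bits = 32 - 17 = 15
Total addresses = 2^15 = 32768
Usable = total - 2 (network and broadcast)
Usable hosts: 32766


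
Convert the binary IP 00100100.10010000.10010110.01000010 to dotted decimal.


00100100 = 36
10010000 = 144
10010110 = 150
01000010 = 66
IP: 36.144.150.66


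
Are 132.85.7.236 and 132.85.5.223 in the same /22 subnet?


Mask: 255.255.252.0
132.85.7.236 AND mask = 132.85.4.0
132.85.5.223 AND mask = 132.85.4.0
Yes, same subnet (132.85.4.0)
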